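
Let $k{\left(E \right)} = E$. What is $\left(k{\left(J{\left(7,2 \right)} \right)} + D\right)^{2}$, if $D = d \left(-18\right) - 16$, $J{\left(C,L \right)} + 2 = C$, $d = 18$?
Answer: $112225$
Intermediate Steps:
$J{\left(C,L \right)} = -2 + C$
$D = -340$ ($D = 18 \left(-18\right) - 16 = -324 - 16 = -340$)
$\left(k{\left(J{\left(7,2 \right)} \right)} + D\right)^{2} = \left(\left(-2 + 7\right) - 340\right)^{2} = \left(5 - 340\right)^{2} = \left(-335\right)^{2} = 112225$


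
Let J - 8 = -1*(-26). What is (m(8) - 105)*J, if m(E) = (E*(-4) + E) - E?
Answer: -4658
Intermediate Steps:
m(E) = -4*E (m(E) = (-4*E + E) - E = -3*E - E = -4*E)
J = 34 (J = 8 - 1*(-26) = 8 + 26 = 34)
(m(8) - 105)*J = (-4*8 - 105)*34 = (-32 - 105)*34 = -137*34 = -4658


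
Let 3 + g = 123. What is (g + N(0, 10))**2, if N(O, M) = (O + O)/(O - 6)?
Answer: 14400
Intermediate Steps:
g = 120 (g = -3 + 123 = 120)
N(O, M) = 2*O/(-6 + O) (N(O, M) = (2*O)/(-6 + O) = 2*O/(-6 + O))
(g + N(0, 10))**2 = (120 + 2*0/(-6 + 0))**2 = (120 + 2*0/(-6))**2 = (120 + 2*0*(-1/6))**2 = (120 + 0)**2 = 120**2 = 14400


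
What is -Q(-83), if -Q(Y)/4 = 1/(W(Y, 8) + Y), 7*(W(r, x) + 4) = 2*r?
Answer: -28/775 ≈ -0.036129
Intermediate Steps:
W(r, x) = -4 + 2*r/7 (W(r, x) = -4 + (2*r)/7 = -4 + 2*r/7)
Q(Y) = -4/(-4 + 9*Y/7) (Q(Y) = -4/((-4 + 2*Y/7) + Y) = -4/(-4 + 9*Y/7))
-Q(-83) = -(-28)/(-28 + 9*(-83)) = -(-28)/(-28 - 747) = -(-28)/(-775) = -(-28)*(-1)/775 = -1*28/775 = -28/775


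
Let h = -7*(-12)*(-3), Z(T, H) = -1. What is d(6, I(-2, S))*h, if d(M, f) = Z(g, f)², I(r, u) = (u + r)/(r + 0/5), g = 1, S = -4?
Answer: -252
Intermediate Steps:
I(r, u) = (r + u)/r (I(r, u) = (r + u)/(r + 0*(⅕)) = (r + u)/(r + 0) = (r + u)/r)
d(M, f) = 1 (d(M, f) = (-1)² = 1)
h = -252 (h = 84*(-3) = -252)
d(6, I(-2, S))*h = 1*(-252) = -252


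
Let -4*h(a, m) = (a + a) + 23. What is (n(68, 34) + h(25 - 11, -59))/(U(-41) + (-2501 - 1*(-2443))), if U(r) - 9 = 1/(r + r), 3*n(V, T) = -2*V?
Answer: 28577/24114 ≈ 1.1851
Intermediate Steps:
n(V, T) = -2*V/3 (n(V, T) = (-2*V)/3 = -2*V/3)
U(r) = 9 + 1/(2*r) (U(r) = 9 + 1/(r + r) = 9 + 1/(2*r))
h(a, m) = -23/4 - a/2 (h(a, m) = -((a + a) + 23)/4 = -(2*a + 23)/4 = -(23 + 2*a)/4 = -23/4 - a/2)
(n(68, 34) + h(25 - 11, -59))/(U(-41) + (-2501 - 1*(-2443))) = (-2/3*68 + (-23/4 - (25 - 11)/2))/((9 + (1/2)/(-41)) + (-2501 - 1*(-2443))) = (-136/3 + (-23/4 - 1/2*14))/((9 + (1/2)*(-1/41)) + (-2501 + 2443)) = (-136/3 + (-23/4 - 7))/((9 - 1/82) - 58) = (-136/3 - 51/4)/(737/82 - 58) = -697/(12*(-4019/82)) = -697/12*(-82/4019) = 28577/24114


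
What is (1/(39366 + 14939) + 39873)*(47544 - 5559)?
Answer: 18182051524602/10861 ≈ 1.6741e+9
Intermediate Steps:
(1/(39366 + 14939) + 39873)*(47544 - 5559) = (1/54305 + 39873)*41985 = (2165303266/54305)*41985 = 18182051524602/10861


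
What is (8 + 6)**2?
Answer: 196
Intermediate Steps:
(8 + 6)**2 = 14**2 = 196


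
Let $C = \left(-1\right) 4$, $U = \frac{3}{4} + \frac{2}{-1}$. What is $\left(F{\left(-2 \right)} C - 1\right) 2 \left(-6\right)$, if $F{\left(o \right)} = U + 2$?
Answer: $48$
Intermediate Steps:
$U = - \frac{5}{4}$ ($U = 3 \cdot \frac{1}{4} + 2 \left(-1\right) = \frac{3}{4} - 2 = - \frac{5}{4} \approx -1.25$)
$F{\left(o \right)} = \frac{3}{4}$ ($F{\left(o \right)} = - \frac{5}{4} + 2 = \frac{3}{4}$)
$C = -4$
$\left(F{\left(-2 \right)} C - 1\right) 2 \left(-6\right) = \left(\frac{3}{4} \left(-4\right) - 1\right) 2 \left(-6\right) = \left(-3 - 1\right) 2 \left(-6\right) = \left(-4\right) 2 \left(-6\right) = \left(-8\right) \left(-6\right) = 48$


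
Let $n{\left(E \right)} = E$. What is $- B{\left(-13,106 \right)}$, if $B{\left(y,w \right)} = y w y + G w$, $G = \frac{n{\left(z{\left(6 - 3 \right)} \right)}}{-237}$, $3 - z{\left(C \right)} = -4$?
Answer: $- \frac{4244876}{237} \approx -17911.0$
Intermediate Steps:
$z{\left(C \right)} = 7$ ($z{\left(C \right)} = 3 - -4 = 3 + 4 = 7$)
$G = - \frac{7}{237}$ ($G = \frac{7}{-237} = 7 \left(- \frac{1}{237}\right) = - \frac{7}{237} \approx -0.029536$)
$B{\left(y,w \right)} = - \frac{7 w}{237} + w y^{2}$ ($B{\left(y,w \right)} = y w y - \frac{7 w}{237} = w y y - \frac{7 w}{237} = w y^{2} - \frac{7 w}{237} = - \frac{7 w}{237} + w y^{2}$)
$- B{\left(-13,106 \right)} = - \frac{106 \left(-7 + 237 \left(-13\right)^{2}\right)}{237} = - \frac{106 \left(-7 + 237 \cdot 169\right)}{237} = - \frac{106 \left(-7 + 40053\right)}{237} = - \frac{106 \cdot 40046}{237} = \left(-1\right) \frac{4244876}{237} = - \frac{4244876}{237}$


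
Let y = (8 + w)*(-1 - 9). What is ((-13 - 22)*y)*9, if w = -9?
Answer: -3150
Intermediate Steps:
y = 10 (y = (8 - 9)*(-1 - 9) = -1*(-10) = 10)
((-13 - 22)*y)*9 = ((-13 - 22)*10)*9 = -35*10*9 = -350*9 = -3150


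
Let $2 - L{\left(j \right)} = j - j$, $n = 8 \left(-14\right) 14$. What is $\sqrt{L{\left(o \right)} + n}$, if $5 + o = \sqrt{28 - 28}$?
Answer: $3 i \sqrt{174} \approx 39.573 i$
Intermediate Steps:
$n = -1568$ ($n = \left(-112\right) 14 = -1568$)
$o = -5$ ($o = -5 + \sqrt{28 - 28} = -5 + \sqrt{0} = -5 + 0 = -5$)
$L{\left(j \right)} = 2$ ($L{\left(j \right)} = 2 - \left(j - j\right) = 2 - 0 = 2 + 0 = 2$)
$\sqrt{L{\left(o \right)} + n} = \sqrt{2 - 1568} = \sqrt{-1566} = 3 i \sqrt{174}$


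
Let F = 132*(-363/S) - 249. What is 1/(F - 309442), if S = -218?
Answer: -109/33732361 ≈ -3.2313e-6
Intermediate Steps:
F = -3183/109 (F = 132*(-363/(-218)) - 249 = 132*(-363*(-1/218)) - 249 = 132*(363/218) - 249 = 23958/109 - 249 = -3183/109 ≈ -29.202)
1/(F - 309442) = 1/(-3183/109 - 309442) = 1/(-33732361/109) = -109/33732361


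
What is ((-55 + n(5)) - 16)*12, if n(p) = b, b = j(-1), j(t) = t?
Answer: -864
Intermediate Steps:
b = -1
n(p) = -1
((-55 + n(5)) - 16)*12 = ((-55 - 1) - 16)*12 = (-56 - 16)*12 = -72*12 = -864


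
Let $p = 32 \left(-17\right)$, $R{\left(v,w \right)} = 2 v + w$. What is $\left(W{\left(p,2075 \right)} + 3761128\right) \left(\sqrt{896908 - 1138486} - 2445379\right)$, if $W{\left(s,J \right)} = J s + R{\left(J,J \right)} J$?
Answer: $-38023694482937 + 46647609 i \sqrt{26842} \approx -3.8024 \cdot 10^{13} + 7.6425 \cdot 10^{9} i$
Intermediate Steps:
$R{\left(v,w \right)} = w + 2 v$
$p = -544$
$W{\left(s,J \right)} = 3 J^{2} + J s$ ($W{\left(s,J \right)} = J s + \left(J + 2 J\right) J = J s + 3 J J = J s + 3 J^{2} = 3 J^{2} + J s$)
$\left(W{\left(p,2075 \right)} + 3761128\right) \left(\sqrt{896908 - 1138486} - 2445379\right) = \left(2075 \left(-544 + 3 \cdot 2075\right) + 3761128\right) \left(\sqrt{896908 - 1138486} - 2445379\right) = \left(2075 \left(-544 + 6225\right) + 3761128\right) \left(\sqrt{-241578} - 2445379\right) = \left(2075 \cdot 5681 + 3761128\right) \left(3 i \sqrt{26842} - 2445379\right) = \left(11788075 + 3761128\right) \left(-2445379 + 3 i \sqrt{26842}\right) = 15549203 \left(-2445379 + 3 i \sqrt{26842}\right) = -38023694482937 + 46647609 i \sqrt{26842}$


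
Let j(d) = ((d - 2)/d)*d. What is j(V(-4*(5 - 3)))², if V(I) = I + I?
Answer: 324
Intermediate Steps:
V(I) = 2*I
j(d) = -2 + d (j(d) = ((-2 + d)/d)*d = -2 + d)
j(V(-4*(5 - 3)))² = (-2 + 2*(-4*(5 - 3)))² = (-2 + 2*(-4*2))² = (-2 + 2*(-8))² = (-2 - 16)² = (-18)² = 324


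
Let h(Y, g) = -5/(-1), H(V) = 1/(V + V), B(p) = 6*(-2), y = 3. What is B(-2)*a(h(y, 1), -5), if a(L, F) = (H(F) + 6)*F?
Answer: 354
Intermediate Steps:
B(p) = -12
H(V) = 1/(2*V)
h(Y, g) = 5 (h(Y, g) = -5*(-1) = 5)
a(L, F) = F*(6 + 1/(2*F)) (a(L, F) = (1/(2*F) + 6)*F = (6 + 1/(2*F))*F = F*(6 + 1/(2*F)))
B(-2)*a(h(y, 1), -5) = -12*(1/2 + 6*(-5)) = -12*(1/2 - 30) = -12*(-59/2) = 354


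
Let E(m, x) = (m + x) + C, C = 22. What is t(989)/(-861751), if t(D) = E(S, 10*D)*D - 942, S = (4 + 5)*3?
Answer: -9828729/861751 ≈ -11.406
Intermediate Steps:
S = 27 (S = 9*3 = 27)
E(m, x) = 22 + m + x (E(m, x) = (m + x) + 22 = 22 + m + x)
t(D) = -942 + D*(49 + 10*D) (t(D) = (22 + 27 + 10*D)*D - 942 = (49 + 10*D)*D - 942 = D*(49 + 10*D) - 942 = -942 + D*(49 + 10*D))
t(989)/(-861751) = (-942 + 989*(49 + 10*989))/(-861751) = (-942 + 989*(49 + 9890))*(-1/861751) = (-942 + 989*9939)*(-1/861751) = (-942 + 9829671)*(-1/861751) = 9828729*(-1/861751) = -9828729/861751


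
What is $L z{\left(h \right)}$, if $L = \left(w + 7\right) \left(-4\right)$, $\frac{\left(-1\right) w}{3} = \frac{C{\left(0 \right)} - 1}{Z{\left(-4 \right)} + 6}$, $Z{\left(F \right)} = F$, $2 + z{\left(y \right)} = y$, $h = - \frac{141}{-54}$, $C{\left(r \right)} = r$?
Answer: $- \frac{187}{9} \approx -20.778$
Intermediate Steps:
$h = \frac{47}{18}$ ($h = \left(-141\right) \left(- \frac{1}{54}\right) = \frac{47}{18} \approx 2.6111$)
$z{\left(y \right)} = -2 + y$
$w = \frac{3}{2}$ ($w = - 3 \frac{0 - 1}{-4 + 6} = - 3 \left(- \frac{1}{2}\right) = - 3 \left(\left(-1\right) \frac{1}{2}\right) = \left(-3\right) \left(- \frac{1}{2}\right) = \frac{3}{2} \approx 1.5$)
$L = -34$ ($L = \left(\frac{3}{2} + 7\right) \left(-4\right) = \frac{17}{2} \left(-4\right) = -34$)
$L z{\left(h \right)} = - 34 \left(-2 + \frac{47}{18}\right) = \left(-34\right) \frac{11}{18} = - \frac{187}{9}$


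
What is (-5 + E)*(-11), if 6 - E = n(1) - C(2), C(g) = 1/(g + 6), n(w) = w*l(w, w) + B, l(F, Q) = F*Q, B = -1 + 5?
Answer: 341/8 ≈ 42.625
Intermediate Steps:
B = 4
n(w) = 4 + w**3 (n(w) = w*(w*w) + 4 = w*w**2 + 4 = w**3 + 4 = 4 + w**3)
C(g) = 1/(6 + g)
E = 9/8 (E = 6 - ((4 + 1**3) - 1/(6 + 2)) = 6 - ((4 + 1) - 1/8) = 6 - (5 - 1*1/8) = 6 - (5 - 1/8) = 6 - 1*39/8 = 6 - 39/8 = 9/8 ≈ 1.1250)
(-5 + E)*(-11) = (-5 + 9/8)*(-11) = -31/8*(-11) = 341/8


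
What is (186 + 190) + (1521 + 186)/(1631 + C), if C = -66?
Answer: 590147/1565 ≈ 377.09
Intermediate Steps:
(186 + 190) + (1521 + 186)/(1631 + C) = (186 + 190) + (1521 + 186)/(1631 - 66) = 376 + 1707/1565 = 590147/1565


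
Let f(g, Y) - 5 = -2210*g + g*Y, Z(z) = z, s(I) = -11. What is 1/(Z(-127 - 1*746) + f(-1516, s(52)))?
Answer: 1/3366168 ≈ 2.9707e-7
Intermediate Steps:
f(g, Y) = 5 - 2210*g + Y*g (f(g, Y) = 5 + (-2210*g + g*Y) = 5 + (-2210*g + Y*g) = 5 - 2210*g + Y*g)
1/(Z(-127 - 1*746) + f(-1516, s(52))) = 1/((-127 - 1*746) + (5 - 2210*(-1516) - 11*(-1516))) = 1/((-127 - 746) + (5 + 3350360 + 16676)) = 1/(-873 + 3367041) = 1/3366168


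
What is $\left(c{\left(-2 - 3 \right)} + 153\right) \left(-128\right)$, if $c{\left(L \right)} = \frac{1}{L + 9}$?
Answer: $-19616$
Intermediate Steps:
$c{\left(L \right)} = \frac{1}{9 + L}$
$\left(c{\left(-2 - 3 \right)} + 153\right) \left(-128\right) = \left(\frac{1}{9 - 5} + 153\right) \left(-128\right) = \left(\frac{1}{4} + 153\right) \left(-128\right) = \frac{613}{4} \left(-128\right) = -19616$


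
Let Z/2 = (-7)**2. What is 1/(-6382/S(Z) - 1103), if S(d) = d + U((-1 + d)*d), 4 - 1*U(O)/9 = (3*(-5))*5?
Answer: -809/898709 ≈ -0.00090018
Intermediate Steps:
Z = 98 (Z = 2*(-7)**2 = 2*49 = 98)
U(O) = 711 (U(O) = 36 - 9*3*(-5)*5 = 36 - (-135)*5 = 36 - 9*(-75) = 36 + 675 = 711)
S(d) = 711 + d (S(d) = d + 711 = 711 + d)
1/(-6382/S(Z) - 1103) = 1/(-6382/(711 + 98) - 1103) = 1/(-6382/809 - 1103) = 1/(-898709/809) = -809/898709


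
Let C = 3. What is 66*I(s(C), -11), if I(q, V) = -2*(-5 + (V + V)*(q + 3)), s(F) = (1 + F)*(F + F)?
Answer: 79068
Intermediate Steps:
s(F) = 2*F*(1 + F) (s(F) = (1 + F)*(2*F) = 2*F*(1 + F))
I(q, V) = 10 - 4*V*(3 + q) (I(q, V) = -2*(-5 + (2*V)*(3 + q)) = -2*(-5 + 2*V*(3 + q)) = 10 - 4*V*(3 + q))
66*I(s(C), -11) = 66*(10 - 12*(-11) - 4*(-11)*2*3*(1 + 3)) = 66*(10 + 132 - 4*(-11)*2*3*4) = 66*(10 + 132 - 4*(-11)*24) = 66*(10 + 132 + 1056) = 66*1198 = 79068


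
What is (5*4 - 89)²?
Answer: 4761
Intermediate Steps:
(5*4 - 89)² = (20 - 89)² = (-69)² = 4761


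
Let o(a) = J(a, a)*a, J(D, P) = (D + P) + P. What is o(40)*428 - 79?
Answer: 2054321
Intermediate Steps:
J(D, P) = D + 2*P
o(a) = 3*a**2 (o(a) = (a + 2*a)*a = (3*a)*a = 3*a**2)
o(40)*428 - 79 = (3*40**2)*428 - 79 = (3*1600)*428 - 79 = 4800*428 - 79 = 2054400 - 79 = 2054321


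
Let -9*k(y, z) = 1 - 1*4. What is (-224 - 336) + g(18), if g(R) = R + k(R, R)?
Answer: -1625/3 ≈ -541.67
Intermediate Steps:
k(y, z) = 1/3 (k(y, z) = -(1 - 1*4)/9 = -(1 - 4)/9 = -1/9*(-3) = 1/3)
g(R) = 1/3 + R (g(R) = R + 1/3 = 1/3 + R)
(-224 - 336) + g(18) = (-224 - 336) + (1/3 + 18) = -560 + 55/3 = -1625/3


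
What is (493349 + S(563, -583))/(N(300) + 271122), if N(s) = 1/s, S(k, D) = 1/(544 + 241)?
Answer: 23236737960/12769846357 ≈ 1.8197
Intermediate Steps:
S(k, D) = 1/785
(493349 + S(563, -583))/(N(300) + 271122) = (493349 + 1/785)/(1/300 + 271122) = 387278966/(785*(1/300 + 271122)) = 387278966/(785*(81336601/300)) = (387278966/785)*(300/81336601) = 23236737960/12769846357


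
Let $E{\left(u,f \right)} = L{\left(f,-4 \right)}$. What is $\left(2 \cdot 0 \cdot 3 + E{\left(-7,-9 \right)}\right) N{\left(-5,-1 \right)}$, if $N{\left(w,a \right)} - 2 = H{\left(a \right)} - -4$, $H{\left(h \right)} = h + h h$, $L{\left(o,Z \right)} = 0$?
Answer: $0$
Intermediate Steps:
$H{\left(h \right)} = h + h^{2}$
$E{\left(u,f \right)} = 0$
$N{\left(w,a \right)} = 6 + a \left(1 + a\right)$ ($N{\left(w,a \right)} = 2 + \left(a \left(1 + a\right) - -4\right) = 2 + \left(a \left(1 + a\right) + 4\right) = 2 + \left(4 + a \left(1 + a\right)\right) = 6 + a \left(1 + a\right)$)
$\left(2 \cdot 0 \cdot 3 + E{\left(-7,-9 \right)}\right) N{\left(-5,-1 \right)} = \left(2 \cdot 0 \cdot 3 + 0\right) \left(6 - \left(1 - 1\right)\right) = \left(0 \cdot 3 + 0\right) \left(6 - 0\right) = \left(0 + 0\right) \left(6 + 0\right) = 0 \cdot 6 = 0$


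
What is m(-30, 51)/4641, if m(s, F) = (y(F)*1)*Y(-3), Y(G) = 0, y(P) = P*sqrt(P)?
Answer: 0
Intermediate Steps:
y(P) = P**(3/2)
m(s, F) = 0 (m(s, F) = (F**(3/2)*1)*0 = F**(3/2)*0 = 0)
m(-30, 51)/4641 = 0/4641 = 0*(1/4641) = 0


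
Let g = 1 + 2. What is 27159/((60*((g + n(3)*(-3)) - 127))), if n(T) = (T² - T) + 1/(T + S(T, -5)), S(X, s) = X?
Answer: -9053/2850 ≈ -3.1765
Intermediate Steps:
n(T) = T² + 1/(2*T) - T (n(T) = (T² - T) + 1/(T + T) = (T² - T) + 1/(2*T) = T² + 1/(2*T) - T)
g = 3
27159/((60*((g + n(3)*(-3)) - 127))) = 27159/((60*((3 + (3² + (½)/3 - 1*3)*(-3)) - 127))) = 27159/((60*((3 + (9 + (½)*(⅓) - 3)*(-3)) - 127))) = 27159/((60*((3 + (9 + ⅙ - 3)*(-3)) - 127))) = 27159/((60*((3 + (37/6)*(-3)) - 127))) = 27159/((60*((3 - 37/2) - 127))) = 27159/((60*(-31/2 - 127))) = 27159/((60*(-285/2))) = 27159/(-8550) = 27159*(-1/8550) = -9053/2850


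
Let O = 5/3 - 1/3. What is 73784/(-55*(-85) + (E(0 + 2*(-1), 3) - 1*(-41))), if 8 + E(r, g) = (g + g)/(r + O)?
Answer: 73784/4699 ≈ 15.702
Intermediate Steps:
O = 4/3 (O = 5*(1/3) - 1*1/3 = 5/3 - 1/3 = 4/3 ≈ 1.3333)
E(r, g) = -8 + 2*g/(4/3 + r) (E(r, g) = -8 + (g + g)/(r + 4/3) = -8 + (2*g)/(4/3 + r) = -8 + 2*g/(4/3 + r))
73784/(-55*(-85) + (E(0 + 2*(-1), 3) - 1*(-41))) = 73784/(-55*(-85) + (2*(-16 - 12*(0 + 2*(-1)) + 3*3)/(4 + 3*(0 + 2*(-1))) - 1*(-41))) = 73784/(4675 + (2*(-16 - 12*(0 - 2) + 9)/(4 + 3*(0 - 2)) + 41)) = 73784/(4675 + (2*(-16 - 12*(-2) + 9)/(4 + 3*(-2)) + 41)) = 73784/(4675 + (2*(-16 + 24 + 9)/(4 - 6) + 41)) = 73784/(4675 + (2*17/(-2) + 41)) = 73784/(4675 + (2*(-1/2)*17 + 41)) = 73784/(4675 + (-17 + 41)) = 73784/(4675 + 24) = 73784/4699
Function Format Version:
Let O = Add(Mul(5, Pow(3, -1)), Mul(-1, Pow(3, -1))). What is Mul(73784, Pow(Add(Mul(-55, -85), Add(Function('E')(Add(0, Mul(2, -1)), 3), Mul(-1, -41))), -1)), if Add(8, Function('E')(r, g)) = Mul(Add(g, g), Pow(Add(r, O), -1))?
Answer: Rational(73784, 4699) ≈ 15.702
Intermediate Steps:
O = Rational(4, 3) (O = Add(Mul(5, Rational(1, 3)), Mul(-1, Rational(1, 3))) = Add(Rational(5, 3), Rational(-1, 3)) = Rational(4, 3) ≈ 1.3333)
Function('E')(r, g) = Add(-8, Mul(2, g, Pow(Add(Rational(4, 3), r), -1))) (Function('E')(r, g) = Add(-8, Mul(Add(g, g), Pow(Add(r, Rational(4, 3)), -1))) = Add(-8, Mul(Mul(2, g), Pow(Add(Rational(4, 3), r), -1))) = Add(-8, Mul(2, g, Pow(Add(Rational(4, 3), r), -1))))
Mul(73784, Pow(Add(Mul(-55, -85), Add(Function('E')(Add(0, Mul(2, -1)), 3), Mul(-1, -41))), -1)) = Mul(73784, Pow(Add(Mul(-55, -85), Add(Mul(2, Pow(Add(4, Mul(3, Add(0, Mul(2, -1)))), -1), Add(-16, Mul(-12, Add(0, Mul(2, -1))), Mul(3, 3))), Mul(-1, -41))), -1)) = Mul(73784, Pow(Add(4675, Add(Mul(2, Pow(Add(4, Mul(3, Add(0, -2))), -1), Add(-16, Mul(-12, Add(0, -2)), 9)), 41)), -1)) = Mul(73784, Pow(Add(4675, Add(Mul(2, Pow(Add(4, Mul(3, -2)), -1), Add(-16, Mul(-12, -2), 9)), 41)), -1)) = Mul(73784, Pow(Add(4675, Add(Mul(2, Pow(Add(4, -6), -1), Add(-16, 24, 9)), 41)), -1)) = Mul(73784, Pow(Add(4675, Add(Mul(2, Pow(-2, -1), 17), 41)), -1)) = Mul(73784, Pow(Add(4675, Add(Mul(2, Rational(-1, 2), 17), 41)), -1)) = Mul(73784, Pow(Add(4675, Add(-17, 41)), -1)) = Mul(73784, Pow(Add(4675, 24), -1)) = Mul(73784, Pow(4699, -1)) = Mul(73784, Rational(1, 4699)) = Rational(73784, 4699)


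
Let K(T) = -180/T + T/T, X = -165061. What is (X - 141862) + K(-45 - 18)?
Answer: -2148434/7 ≈ -3.0692e+5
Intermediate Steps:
K(T) = 1 - 180/T (K(T) = -180/T + 1 = 1 - 180/T)
(X - 141862) + K(-45 - 18) = (-165061 - 141862) + (-180 + (-45 - 18))/(-45 - 18) = -306923 + (-180 - 63)/(-63) = -306923 - 1/63*(-243) = -306923 + 27/7 = -2148434/7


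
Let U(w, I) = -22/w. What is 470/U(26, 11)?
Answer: -6110/11 ≈ -555.45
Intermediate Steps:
470/U(26, 11) = 470/((-22/26)) = 470/((-22*1/26)) = 470/(-11/13) = 470*(-13/11) = -6110/11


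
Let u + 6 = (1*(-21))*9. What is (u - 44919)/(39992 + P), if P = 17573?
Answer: -45114/57565 ≈ -0.78371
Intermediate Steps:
u = -195 (u = -6 + (1*(-21))*9 = -6 - 21*9 = -6 - 189 = -195)
(u - 44919)/(39992 + P) = (-195 - 44919)/(39992 + 17573) = -45114/57565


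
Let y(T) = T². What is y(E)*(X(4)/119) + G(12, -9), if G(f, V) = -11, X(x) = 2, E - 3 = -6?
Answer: -1291/119 ≈ -10.849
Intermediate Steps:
E = -3 (E = 3 - 6 = -3)
y(E)*(X(4)/119) + G(12, -9) = (-3)²*(2/119) - 11 = 9*(2*(1/119)) - 11 = 9*(2/119) - 11 = 18/119 - 11 = -1291/119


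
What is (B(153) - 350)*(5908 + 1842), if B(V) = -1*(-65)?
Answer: -2208750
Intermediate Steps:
B(V) = 65
(B(153) - 350)*(5908 + 1842) = (65 - 350)*(5908 + 1842) = -285*7750 = -2208750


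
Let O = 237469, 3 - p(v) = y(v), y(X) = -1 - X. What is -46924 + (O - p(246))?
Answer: 190295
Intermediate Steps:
p(v) = 4 + v (p(v) = 3 - (-1 - v) = 3 + (1 + v) = 4 + v)
-46924 + (O - p(246)) = -46924 + (237469 - (4 + 246)) = -46924 + (237469 - 1*250) = -46924 + (237469 - 250) = -46924 + 237219 = 190295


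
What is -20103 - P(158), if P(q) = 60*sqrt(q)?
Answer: -20103 - 60*sqrt(158) ≈ -20857.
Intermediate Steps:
-20103 - P(158) = -20103 - 60*sqrt(158)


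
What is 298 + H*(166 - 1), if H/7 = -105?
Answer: -120977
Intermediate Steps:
H = -735 (H = 7*(-105) = -735)
298 + H*(166 - 1) = 298 - 735*(166 - 1) = 298 - 735*165 = 298 - 121275 = -120977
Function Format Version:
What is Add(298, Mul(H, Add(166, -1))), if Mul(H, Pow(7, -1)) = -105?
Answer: -120977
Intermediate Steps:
H = -735 (H = Mul(7, -105) = -735)
Add(298, Mul(H, Add(166, -1))) = Add(298, Mul(-735, Add(166, -1))) = Add(298, Mul(-735, 165)) = Add(298, -121275) = -120977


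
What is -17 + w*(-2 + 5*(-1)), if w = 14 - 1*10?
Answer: -45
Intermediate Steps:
w = 4 (w = 14 - 10 = 4)
-17 + w*(-2 + 5*(-1)) = -17 + 4*(-2 + 5*(-1)) = -17 + 4*(-2 - 5) = -17 + 4*(-7) = -17 - 28 = -45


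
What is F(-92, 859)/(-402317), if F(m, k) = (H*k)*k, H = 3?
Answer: -2213643/402317 ≈ -5.5022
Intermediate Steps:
F(m, k) = 3*k² (F(m, k) = (3*k)*k = 3*k²)
F(-92, 859)/(-402317) = (3*859²)/(-402317) = (3*737881)*(-1/402317) = 2213643*(-1/402317) = -2213643/402317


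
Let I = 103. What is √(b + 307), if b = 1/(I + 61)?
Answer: √2064309/82 ≈ 17.522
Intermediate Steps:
b = 1/164 (b = 1/(103 + 61) = 1/164 ≈ 0.0060976)
√(b + 307) = √(1/164 + 307) = √(50349/164) = √2064309/82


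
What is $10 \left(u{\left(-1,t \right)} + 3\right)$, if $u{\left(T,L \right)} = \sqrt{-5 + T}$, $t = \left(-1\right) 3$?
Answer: $30 + 10 i \sqrt{6} \approx 30.0 + 24.495 i$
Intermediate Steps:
$t = -3$
$10 \left(u{\left(-1,t \right)} + 3\right) = 10 \left(\sqrt{-5 - 1} + 3\right) = 10 \left(\sqrt{-6} + 3\right) = 10 \left(i \sqrt{6} + 3\right) = 10 \left(3 + i \sqrt{6}\right) = 30 + 10 i \sqrt{6}$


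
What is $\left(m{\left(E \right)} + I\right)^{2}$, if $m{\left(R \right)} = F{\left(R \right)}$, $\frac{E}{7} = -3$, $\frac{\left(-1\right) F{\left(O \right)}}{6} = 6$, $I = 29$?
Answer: $49$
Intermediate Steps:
$F{\left(O \right)} = -36$ ($F{\left(O \right)} = \left(-6\right) 6 = -36$)
$E = -21$ ($E = 7 \left(-3\right) = -21$)
$m{\left(R \right)} = -36$
$\left(m{\left(E \right)} + I\right)^{2} = \left(-36 + 29\right)^{2} = \left(-7\right)^{2} = 49$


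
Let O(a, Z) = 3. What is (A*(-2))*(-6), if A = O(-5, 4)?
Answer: 36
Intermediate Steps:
A = 3
(A*(-2))*(-6) = (3*(-2))*(-6) = -6*(-6) = 36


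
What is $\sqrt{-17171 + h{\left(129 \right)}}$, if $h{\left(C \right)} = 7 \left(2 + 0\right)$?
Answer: $i \sqrt{17157} \approx 130.98 i$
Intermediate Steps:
$h{\left(C \right)} = 14$ ($h{\left(C \right)} = 7 \cdot 2 = 14$)
$\sqrt{-17171 + h{\left(129 \right)}} = \sqrt{-17171 + 14} = \sqrt{-17157} = i \sqrt{17157}$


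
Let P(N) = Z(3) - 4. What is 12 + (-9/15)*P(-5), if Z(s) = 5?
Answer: 57/5 ≈ 11.400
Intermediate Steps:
P(N) = 1 (P(N) = 5 - 4 = 1)
12 + (-9/15)*P(-5) = 12 - 9/15*1 = 12 - 9*1/15*1 = 12 - 3/5*1 = 12 - 3/5 = 57/5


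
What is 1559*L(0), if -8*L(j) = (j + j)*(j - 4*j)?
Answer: 0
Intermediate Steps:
L(j) = 3*j**2/4 (L(j) = -(j + j)*(j - 4*j)/8 = -2*j*(-3*j)/8 = -(-3)*j**2/4 = 3*j**2/4)
1559*L(0) = 1559*((3/4)*0**2) = 1559*((3/4)*0) = 1559*0 = 0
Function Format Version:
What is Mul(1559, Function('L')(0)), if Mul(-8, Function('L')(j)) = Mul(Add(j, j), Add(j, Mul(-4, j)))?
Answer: 0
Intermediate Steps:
Function('L')(j) = Mul(Rational(3, 4), Pow(j, 2)) (Function('L')(j) = Mul(Rational(-1, 8), Mul(Add(j, j), Add(j, Mul(-4, j)))) = Mul(Rational(-1, 8), Mul(Mul(2, j), Mul(-3, j))) = Mul(Rational(-1, 8), Mul(-6, Pow(j, 2))) = Mul(Rational(3, 4), Pow(j, 2)))
Mul(1559, Function('L')(0)) = Mul(1559, Mul(Rational(3, 4), Pow(0, 2))) = Mul(1559, Mul(Rational(3, 4), 0)) = Mul(1559, 0) = 0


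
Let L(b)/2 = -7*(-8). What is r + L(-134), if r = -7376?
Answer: -7264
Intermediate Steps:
L(b) = 112 (L(b) = 2*(-7*(-8)) = 2*56 = 112)
r + L(-134) = -7376 + 112 = -7264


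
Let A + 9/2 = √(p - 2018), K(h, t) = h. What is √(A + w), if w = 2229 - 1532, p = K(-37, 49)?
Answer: √(2770 + 4*I*√2055)/2 ≈ 26.329 + 0.86086*I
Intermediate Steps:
p = -37
w = 697
A = -9/2 + I*√2055 (A = -9/2 + √(-37 - 2018) = -9/2 + √(-2055) = -9/2 + I*√2055 ≈ -4.5 + 45.332*I)
√(A + w) = √((-9/2 + I*√2055) + 697) = √(1385/2 + I*√2055)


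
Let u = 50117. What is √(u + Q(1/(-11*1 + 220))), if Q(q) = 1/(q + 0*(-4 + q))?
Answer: √50326 ≈ 224.33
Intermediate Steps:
Q(q) = 1/q (Q(q) = 1/(q + 0) = 1/q)
√(u + Q(1/(-11*1 + 220))) = √(50117 + 1/(1/(-11*1 + 220))) = √(50117 + 1/(1/(-11 + 220))) = √(50117 + 1/(1/209)) = √(50117 + 209) = √50326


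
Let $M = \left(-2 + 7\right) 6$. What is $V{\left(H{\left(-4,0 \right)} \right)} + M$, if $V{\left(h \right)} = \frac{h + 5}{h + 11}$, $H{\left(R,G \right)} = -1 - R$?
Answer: $\frac{214}{7} \approx 30.571$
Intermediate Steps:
$M = 30$ ($M = 5 \cdot 6 = 30$)
$V{\left(h \right)} = \frac{5 + h}{11 + h}$
$V{\left(H{\left(-4,0 \right)} \right)} + M = \frac{5 - -3}{11 - -3} + 30 = \frac{5 + \left(-1 + 4\right)}{11 + \left(-1 + 4\right)} + 30 = \frac{5 + 3}{11 + 3} + 30 = \frac{1}{14} \cdot 8 + 30 = \frac{4}{7} + 30 = \frac{214}{7}$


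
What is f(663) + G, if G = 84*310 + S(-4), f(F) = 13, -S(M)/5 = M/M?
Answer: 26048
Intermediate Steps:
S(M) = -5 (S(M) = -5*M/M = -5*1 = -5)
G = 26035 (G = 84*310 - 5 = 26040 - 5 = 26035)
f(663) + G = 13 + 26035 = 26048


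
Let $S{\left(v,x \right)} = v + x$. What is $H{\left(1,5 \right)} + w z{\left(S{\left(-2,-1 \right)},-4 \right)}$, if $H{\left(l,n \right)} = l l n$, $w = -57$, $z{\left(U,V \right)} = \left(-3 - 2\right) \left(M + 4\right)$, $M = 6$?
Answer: $2855$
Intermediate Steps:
$z{\left(U,V \right)} = -50$ ($z{\left(U,V \right)} = \left(-3 - 2\right) \left(6 + 4\right) = \left(-5\right) 10 = -50$)
$H{\left(l,n \right)} = n l^{2}$ ($H{\left(l,n \right)} = l^{2} n = n l^{2}$)
$H{\left(1,5 \right)} + w z{\left(S{\left(-2,-1 \right)},-4 \right)} = 5 \cdot 1^{2} - -2850 = 5 \cdot 1 + 2850 = 5 + 2850 = 2855$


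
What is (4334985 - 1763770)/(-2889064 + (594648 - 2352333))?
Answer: -2571215/4646749 ≈ -0.55334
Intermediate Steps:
(4334985 - 1763770)/(-2889064 + (594648 - 2352333)) = 2571215/(-2889064 - 1757685) = 2571215/(-4646749) = 2571215*(-1/4646749) = -2571215/4646749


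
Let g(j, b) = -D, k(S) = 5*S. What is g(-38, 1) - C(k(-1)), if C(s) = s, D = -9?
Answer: 14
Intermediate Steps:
g(j, b) = 9 (g(j, b) = -1*(-9) = 9)
g(-38, 1) - C(k(-1)) = 9 - 5*(-1) = 9 - 1*(-5) = 9 + 5 = 14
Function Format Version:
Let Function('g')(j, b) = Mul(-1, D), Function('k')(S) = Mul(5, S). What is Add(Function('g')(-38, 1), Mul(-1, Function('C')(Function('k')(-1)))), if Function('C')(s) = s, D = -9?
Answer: 14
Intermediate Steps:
Function('g')(j, b) = 9 (Function('g')(j, b) = Mul(-1, -9) = 9)
Add(Function('g')(-38, 1), Mul(-1, Function('C')(Function('k')(-1)))) = Add(9, Mul(-1, Mul(5, -1))) = Add(9, Mul(-1, -5)) = Add(9, 5) = 14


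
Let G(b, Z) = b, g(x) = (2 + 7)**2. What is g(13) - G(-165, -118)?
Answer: 246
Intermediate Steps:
g(x) = 81 (g(x) = 9**2 = 81)
g(13) - G(-165, -118) = 81 - 1*(-165) = 81 + 165 = 246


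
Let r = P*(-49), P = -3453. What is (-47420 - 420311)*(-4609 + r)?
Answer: -76982909828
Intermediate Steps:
r = 169197 (r = -3453*(-49) = 169197)
(-47420 - 420311)*(-4609 + r) = (-47420 - 420311)*(-4609 + 169197) = -467731*164588 = -76982909828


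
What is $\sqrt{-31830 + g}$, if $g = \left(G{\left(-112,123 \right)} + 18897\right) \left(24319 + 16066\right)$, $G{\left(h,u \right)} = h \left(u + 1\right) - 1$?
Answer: $25 \sqrt{323546} \approx 14220.0$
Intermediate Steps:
$G{\left(h,u \right)} = -1 + h \left(1 + u\right)$ ($G{\left(h,u \right)} = h \left(1 + u\right) - 1 = -1 + h \left(1 + u\right)$)
$g = 202248080$ ($g = \left(\left(-1 - 112 - 13776\right) + 18897\right) \left(24319 + 16066\right) = \left(\left(-1 - 112 - 13776\right) + 18897\right) 40385 = \left(-13889 + 18897\right) 40385 = 5008 \cdot 40385 = 202248080$)
$\sqrt{-31830 + g} = \sqrt{-31830 + 202248080} = \sqrt{202216250} = 25 \sqrt{323546}$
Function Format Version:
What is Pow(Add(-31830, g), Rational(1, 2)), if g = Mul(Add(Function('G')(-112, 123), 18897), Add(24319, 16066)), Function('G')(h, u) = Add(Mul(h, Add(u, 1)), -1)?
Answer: Mul(25, Pow(323546, Rational(1, 2))) ≈ 14220.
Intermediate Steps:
Function('G')(h, u) = Add(-1, Mul(h, Add(1, u))) (Function('G')(h, u) = Add(Mul(h, Add(1, u)), -1) = Add(-1, Mul(h, Add(1, u))))
g = 202248080 (g = Mul(Add(Add(-1, -112, Mul(-112, 123)), 18897), Add(24319, 16066)) = Mul(Add(Add(-1, -112, -13776), 18897), 40385) = Mul(Add(-13889, 18897), 40385) = Mul(5008, 40385) = 202248080)
Pow(Add(-31830, g), Rational(1, 2)) = Pow(Add(-31830, 202248080), Rational(1, 2)) = Pow(202216250, Rational(1, 2)) = Mul(25, Pow(323546, Rational(1, 2)))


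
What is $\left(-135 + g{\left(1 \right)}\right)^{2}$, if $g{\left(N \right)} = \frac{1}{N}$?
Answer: $17956$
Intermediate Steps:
$\left(-135 + g{\left(1 \right)}\right)^{2} = \left(-135 + 1^{-1}\right)^{2} = \left(-135 + 1\right)^{2} = \left(-134\right)^{2} = 17956$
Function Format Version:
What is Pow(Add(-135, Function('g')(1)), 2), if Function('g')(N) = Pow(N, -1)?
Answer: 17956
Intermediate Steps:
Pow(Add(-135, Function('g')(1)), 2) = Pow(Add(-135, Pow(1, -1)), 2) = Pow(Add(-135, 1), 2) = Pow(-134, 2) = 17956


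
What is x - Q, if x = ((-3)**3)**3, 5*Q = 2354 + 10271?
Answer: -22208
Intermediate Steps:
Q = 2525 (Q = (2354 + 10271)/5 = (1/5)*12625 = 2525)
x = -19683 (x = (-27)**3 = -19683)
x - Q = -19683 - 1*2525 = -19683 - 2525 = -22208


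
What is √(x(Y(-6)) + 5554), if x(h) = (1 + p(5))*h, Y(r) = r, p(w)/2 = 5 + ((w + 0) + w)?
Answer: 2*√1342 ≈ 73.267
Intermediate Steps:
p(w) = 10 + 4*w (p(w) = 2*(5 + ((w + 0) + w)) = 2*(5 + (w + w)) = 2*(5 + 2*w) = 10 + 4*w)
x(h) = 31*h (x(h) = (1 + (10 + 4*5))*h = (1 + (10 + 20))*h = (1 + 30)*h = 31*h)
√(x(Y(-6)) + 5554) = √(31*(-6) + 5554) = √(-186 + 5554) = √5368 = 2*√1342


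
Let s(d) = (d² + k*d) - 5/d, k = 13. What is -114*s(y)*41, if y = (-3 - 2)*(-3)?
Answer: -1961522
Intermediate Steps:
y = 15 (y = -5*(-3) = 15)
s(d) = d² - 5/d + 13*d (s(d) = (d² + 13*d) - 5/d = d² - 5/d + 13*d)
-114*s(y)*41 = -114*(-5 + 15²*(13 + 15))/15*41 = -38*(-5 + 225*28)/5*41 = -38*(-5 + 6300)/5*41 = -38*6295/5*41 = -114*1259/3*41 = -47842*41 = -1961522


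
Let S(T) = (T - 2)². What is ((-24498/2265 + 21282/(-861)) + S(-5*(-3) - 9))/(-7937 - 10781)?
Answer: 2116326/2027954915 ≈ 0.0010436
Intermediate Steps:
S(T) = (-2 + T)²
((-24498/2265 + 21282/(-861)) + S(-5*(-3) - 9))/(-7937 - 10781) = ((-24498/2265 + 21282/(-861)) + (-2 + (-5*(-3) - 9))²)/(-7937 - 10781) = ((-24498*1/2265 + 21282*(-1/861)) + (-2 + (15 - 9))²)/(-18718) = ((-8166/755 - 7094/287) + (-2 + 6)²)*(-1/18718) = (-7699612/216685 + 4²)*(-1/18718) = (-7699612/216685 + 16)*(-1/18718) = -4232652/216685*(-1/18718) = 2116326/2027954915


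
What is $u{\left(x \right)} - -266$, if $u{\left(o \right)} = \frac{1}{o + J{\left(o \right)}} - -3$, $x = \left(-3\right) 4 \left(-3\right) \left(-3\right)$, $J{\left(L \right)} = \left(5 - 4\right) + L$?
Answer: $\frac{57834}{215} \approx 269.0$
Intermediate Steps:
$J{\left(L \right)} = 1 + L$
$x = -108$ ($x = \left(-12\right) \left(-3\right) \left(-3\right) = 36 \left(-3\right) = -108$)
$u{\left(o \right)} = 3 + \frac{1}{1 + 2 o}$ ($u{\left(o \right)} = \frac{1}{o + \left(1 + o\right)} - -3 = \frac{1}{1 + 2 o} + 3 = 3 + \frac{1}{1 + 2 o}$)
$u{\left(x \right)} - -266 = \frac{2 \left(2 + 3 \left(-108\right)\right)}{1 + 2 \left(-108\right)} - -266 = \frac{2 \left(2 - 324\right)}{1 - 216} + \left(-34 + 300\right) = 2 \frac{1}{-215} \left(-322\right) + 266 = 2 \left(- \frac{1}{215}\right) \left(-322\right) + 266 = \frac{644}{215} + 266 = \frac{57834}{215}$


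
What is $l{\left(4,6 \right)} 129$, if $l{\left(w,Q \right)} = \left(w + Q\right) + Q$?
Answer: $2064$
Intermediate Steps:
$l{\left(w,Q \right)} = w + 2 Q$ ($l{\left(w,Q \right)} = \left(Q + w\right) + Q = w + 2 Q$)
$l{\left(4,6 \right)} 129 = \left(4 + 2 \cdot 6\right) 129 = \left(4 + 12\right) 129 = 16 \cdot 129 = 2064$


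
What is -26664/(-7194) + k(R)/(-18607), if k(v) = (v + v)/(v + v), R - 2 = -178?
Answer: 7517119/2028163 ≈ 3.7064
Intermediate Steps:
R = -176 (R = 2 - 178 = -176)
k(v) = 1 (k(v) = (2*v)/((2*v)) = (2*v)*(1/(2*v)) = 1)
-26664/(-7194) + k(R)/(-18607) = -26664/(-7194) + 1/(-18607) = -26664*(-1/7194) + 1*(-1/18607) = 404/109 - 1/18607 = 7517119/2028163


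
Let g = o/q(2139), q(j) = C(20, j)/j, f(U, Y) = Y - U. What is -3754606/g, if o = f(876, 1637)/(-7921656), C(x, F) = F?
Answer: 29742697147536/761 ≈ 3.9084e+10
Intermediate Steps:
q(j) = 1 (q(j) = j/j = 1)
o = -761/7921656 (o = (1637 - 1*876)/(-7921656) = (1637 - 876)*(-1/7921656) = 761*(-1/7921656) = -761/7921656 ≈ -9.6066e-5)
g = -761/7921656 (g = -761/7921656/1 = -761/7921656*1 = -761/7921656 ≈ -9.6066e-5)
-3754606/g = -3754606/(-761/7921656) = -3754606*(-7921656/761) = 29742697147536/761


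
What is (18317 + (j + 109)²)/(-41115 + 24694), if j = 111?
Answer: -66717/16421 ≈ -4.0629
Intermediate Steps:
(18317 + (j + 109)²)/(-41115 + 24694) = (18317 + (111 + 109)²)/(-41115 + 24694) = (18317 + 220²)/(-16421) = (18317 + 48400)*(-1/16421) = 66717*(-1/16421) = -66717/16421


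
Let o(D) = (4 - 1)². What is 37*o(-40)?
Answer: 333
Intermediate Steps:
o(D) = 9 (o(D) = 3² = 9)
37*o(-40) = 37*9 = 333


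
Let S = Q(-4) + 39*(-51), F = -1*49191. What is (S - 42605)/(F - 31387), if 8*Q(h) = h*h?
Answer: 22296/40289 ≈ 0.55340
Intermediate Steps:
Q(h) = h²/8 (Q(h) = (h*h)/8 = h²/8)
F = -49191
S = -1987 (S = (⅛)*(-4)² + 39*(-51) = (⅛)*16 - 1989 = 2 - 1989 = -1987)
(S - 42605)/(F - 31387) = (-1987 - 42605)/(-49191 - 31387) = -44592/(-80578) = -44592*(-1/80578) = 22296/40289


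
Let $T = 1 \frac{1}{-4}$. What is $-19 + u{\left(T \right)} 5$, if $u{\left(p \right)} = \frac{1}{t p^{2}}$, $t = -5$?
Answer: $-35$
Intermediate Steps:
$T = - \frac{1}{4}$ ($T = 1 \left(- \frac{1}{4}\right) = - \frac{1}{4} \approx -0.25$)
$u{\left(p \right)} = - \frac{1}{5 p^{2}}$ ($u{\left(p \right)} = \frac{1}{\left(-5\right) p^{2}} = - \frac{1}{5 p^{2}}$)
$-19 + u{\left(T \right)} 5 = -19 + - \frac{1}{5 \cdot \frac{1}{16}} \cdot 5 = -19 + \left(- \frac{1}{5}\right) 16 \cdot 5 = -19 - 16 = -35$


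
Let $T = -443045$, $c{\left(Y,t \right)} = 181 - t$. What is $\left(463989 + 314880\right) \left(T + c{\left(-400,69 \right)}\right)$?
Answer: $-344986782777$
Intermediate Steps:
$\left(463989 + 314880\right) \left(T + c{\left(-400,69 \right)}\right) = \left(463989 + 314880\right) \left(-443045 + \left(181 - 69\right)\right) = 778869 \left(-443045 + \left(181 - 69\right)\right) = 778869 \left(-443045 + 112\right) = 778869 \left(-442933\right) = -344986782777$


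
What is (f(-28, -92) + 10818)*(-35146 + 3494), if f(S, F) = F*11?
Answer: -310379512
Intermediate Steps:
f(S, F) = 11*F
(f(-28, -92) + 10818)*(-35146 + 3494) = (11*(-92) + 10818)*(-35146 + 3494) = (-1012 + 10818)*(-31652) = 9806*(-31652) = -310379512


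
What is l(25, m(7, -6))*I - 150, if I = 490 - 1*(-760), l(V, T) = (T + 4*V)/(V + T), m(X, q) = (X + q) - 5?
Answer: 38950/7 ≈ 5564.3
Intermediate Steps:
m(X, q) = -5 + X + q
l(V, T) = (T + 4*V)/(T + V)
I = 1250 (I = 490 + 760 = 1250)
l(25, m(7, -6))*I - 150 = (((-5 + 7 - 6) + 4*25)/((-5 + 7 - 6) + 25))*1250 - 150 = ((-4 + 100)/(-4 + 25))*1250 - 150 = (96/21)*1250 - 150 = ((1/21)*96)*1250 - 150 = (32/7)*1250 - 150 = 40000/7 - 150 = 38950/7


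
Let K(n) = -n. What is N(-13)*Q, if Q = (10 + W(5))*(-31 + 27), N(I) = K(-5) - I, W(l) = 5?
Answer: -1080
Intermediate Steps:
N(I) = 5 - I (N(I) = -1*(-5) - I = 5 - I)
Q = -60 (Q = (10 + 5)*(-31 + 27) = 15*(-4) = -60)
N(-13)*Q = (5 - 1*(-13))*(-60) = (5 + 13)*(-60) = 18*(-60) = -1080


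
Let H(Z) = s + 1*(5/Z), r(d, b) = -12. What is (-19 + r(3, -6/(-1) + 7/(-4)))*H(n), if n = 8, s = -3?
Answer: 589/8 ≈ 73.625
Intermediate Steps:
H(Z) = -3 + 5/Z (H(Z) = -3 + 1*(5/Z) = -3 + 5/Z)
(-19 + r(3, -6/(-1) + 7/(-4)))*H(n) = (-19 - 12)*(-3 + 5/8) = -31*(-3 + 5*(⅛)) = -31*(-3 + 5/8) = -31*(-19/8) = 589/8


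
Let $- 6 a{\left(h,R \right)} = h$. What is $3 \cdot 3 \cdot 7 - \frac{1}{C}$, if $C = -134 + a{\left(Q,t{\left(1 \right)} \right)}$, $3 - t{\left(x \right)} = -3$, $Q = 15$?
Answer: $\frac{17201}{273} \approx 63.007$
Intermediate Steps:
$t{\left(x \right)} = 6$ ($t{\left(x \right)} = 3 - -3 = 3 + 3 = 6$)
$a{\left(h,R \right)} = - \frac{h}{6}$
$C = - \frac{273}{2}$ ($C = -134 - \frac{5}{2} = - \frac{273}{2} \approx -136.5$)
$3 \cdot 3 \cdot 7 - \frac{1}{C} = 3 \cdot 3 \cdot 7 - \frac{1}{- \frac{273}{2}} = 9 \cdot 7 - - \frac{2}{273} = 63 + \frac{2}{273} = \frac{17201}{273}$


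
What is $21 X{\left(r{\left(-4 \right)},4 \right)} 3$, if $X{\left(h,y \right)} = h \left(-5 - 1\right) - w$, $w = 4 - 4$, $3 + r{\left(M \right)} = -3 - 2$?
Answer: $3024$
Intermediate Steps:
$r{\left(M \right)} = -8$ ($r{\left(M \right)} = -3 - 5 = -8$)
$w = 0$
$X{\left(h,y \right)} = - 6 h$ ($X{\left(h,y \right)} = h \left(-5 - 1\right) - 0 = h \left(-6\right) + 0 = - 6 h + 0 = - 6 h$)
$21 X{\left(r{\left(-4 \right)},4 \right)} 3 = 21 \left(\left(-6\right) \left(-8\right)\right) 3 = 21 \cdot 48 \cdot 3 = 1008 \cdot 3 = 3024$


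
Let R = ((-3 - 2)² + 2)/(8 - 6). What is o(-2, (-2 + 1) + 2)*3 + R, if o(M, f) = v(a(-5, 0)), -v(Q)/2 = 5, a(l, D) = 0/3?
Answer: -33/2 ≈ -16.500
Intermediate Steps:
a(l, D) = 0 (a(l, D) = 0*(⅓) = 0)
v(Q) = -10 (v(Q) = -2*5 = -10)
o(M, f) = -10
R = 27/2 (R = ((-5)² + 2)/2 = (25 + 2)*(½) = 27*(½) = 27/2 ≈ 13.500)
o(-2, (-2 + 1) + 2)*3 + R = -10*3 + 27/2 = -30 + 27/2 = -33/2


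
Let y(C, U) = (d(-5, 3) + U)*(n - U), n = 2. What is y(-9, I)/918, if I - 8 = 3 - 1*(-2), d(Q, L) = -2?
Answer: -121/918 ≈ -0.13181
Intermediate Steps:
I = 13 (I = 8 + (3 - 1*(-2)) = 8 + (3 + 2) = 8 + 5 = 13)
y(C, U) = (-2 + U)*(2 - U)
y(-9, I)/918 = (-4 - 1*13**2 + 4*13)/918 = (-4 - 1*169 + 52)*(1/918) = (-4 - 169 + 52)*(1/918) = -121*1/918 = -121/918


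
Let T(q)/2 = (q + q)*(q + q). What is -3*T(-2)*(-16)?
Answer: 1536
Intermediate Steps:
T(q) = 8*q² (T(q) = 2*((q + q)*(q + q)) = 2*((2*q)*(2*q)) = 2*(4*q²) = 8*q²)
-3*T(-2)*(-16) = -24*(-2)²*(-16) = -24*4*(-16) = -3*32*(-16) = -96*(-16) = 1536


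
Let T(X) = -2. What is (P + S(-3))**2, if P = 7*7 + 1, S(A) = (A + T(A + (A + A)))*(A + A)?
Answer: 6400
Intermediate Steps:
S(A) = 2*A*(-2 + A) (S(A) = (A - 2)*(A + A) = (-2 + A)*(2*A) = 2*A*(-2 + A))
P = 50 (P = 49 + 1 = 50)
(P + S(-3))**2 = (50 + 2*(-3)*(-2 - 3))**2 = (50 + 2*(-3)*(-5))**2 = (50 + 30)**2 = 80**2 = 6400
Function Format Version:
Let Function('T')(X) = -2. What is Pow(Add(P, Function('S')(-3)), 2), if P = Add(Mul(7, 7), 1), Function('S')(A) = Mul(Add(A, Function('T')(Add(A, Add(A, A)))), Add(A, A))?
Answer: 6400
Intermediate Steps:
Function('S')(A) = Mul(2, A, Add(-2, A)) (Function('S')(A) = Mul(Add(A, -2), Add(A, A)) = Mul(Add(-2, A), Mul(2, A)) = Mul(2, A, Add(-2, A)))
P = 50 (P = Add(49, 1) = 50)
Pow(Add(P, Function('S')(-3)), 2) = Pow(Add(50, Mul(2, -3, Add(-2, -3))), 2) = Pow(Add(50, Mul(2, -3, -5)), 2) = Pow(Add(50, 30), 2) = Pow(80, 2) = 6400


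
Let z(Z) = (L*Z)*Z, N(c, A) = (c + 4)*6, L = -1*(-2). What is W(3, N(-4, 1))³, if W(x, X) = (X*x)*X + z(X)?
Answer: 0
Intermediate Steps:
L = 2
N(c, A) = 24 + 6*c (N(c, A) = (4 + c)*6 = 24 + 6*c)
z(Z) = 2*Z² (z(Z) = (2*Z)*Z = 2*Z²)
W(x, X) = 2*X² + x*X² (W(x, X) = (X*x)*X + 2*X² = x*X² + 2*X² = 2*X² + x*X²)
W(3, N(-4, 1))³ = ((24 + 6*(-4))²*(2 + 3))³ = ((24 - 24)²*5)³ = (0²*5)³ = (0*5)³ = 0³ = 0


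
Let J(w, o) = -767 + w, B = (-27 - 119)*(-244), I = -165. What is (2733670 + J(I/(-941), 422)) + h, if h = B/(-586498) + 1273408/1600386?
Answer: 603455532374396402396/220811105030637 ≈ 2.7329e+6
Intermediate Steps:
B = 35624 (B = -146*(-244) = 35624)
h = 172459773580/234655797057 (h = 35624/(-586498) + 1273408/1600386 = 35624*(-1/586498) + 1273408*(1/1600386) = -17812/293249 + 636704/800193 = 172459773580/234655797057 ≈ 0.73495)
(2733670 + J(I/(-941), 422)) + h = (2733670 + (-767 - 165/(-941))) + 172459773580/234655797057 = (2733670 + (-767 - 165*(-1/941))) + 172459773580/234655797057 = (2733670 + (-767 + 165/941)) + 172459773580/234655797057 = (2733670 - 721582/941) + 172459773580/234655797057 = 2571661888/941 + 172459773580/234655797057 = 603455532374396402396/220811105030637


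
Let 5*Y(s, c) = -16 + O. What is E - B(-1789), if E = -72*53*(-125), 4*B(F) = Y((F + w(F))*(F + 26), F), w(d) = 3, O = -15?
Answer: 9540031/20 ≈ 4.7700e+5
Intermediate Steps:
Y(s, c) = -31/5 (Y(s, c) = (-16 - 15)/5 = (1/5)*(-31) = -31/5)
B(F) = -31/20 (B(F) = (1/4)*(-31/5) = -31/20)
E = 477000 (E = -3816*(-125) = 477000)
E - B(-1789) = 477000 - 1*(-31/20) = 477000 + 31/20 = 9540031/20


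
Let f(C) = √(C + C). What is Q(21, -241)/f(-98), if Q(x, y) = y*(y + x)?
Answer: -26510*I/7 ≈ -3787.1*I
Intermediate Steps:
Q(x, y) = y*(x + y)
f(C) = √2*√C (f(C) = √(2*C) = √2*√C)
Q(21, -241)/f(-98) = (-241*(21 - 241))/((√2*√(-98))) = (-241*(-220))/((√2*(7*I*√2))) = 53020/((14*I)) = 53020*(-I/14) = -26510*I/7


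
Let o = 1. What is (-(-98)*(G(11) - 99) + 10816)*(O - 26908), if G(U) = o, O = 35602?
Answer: 10537128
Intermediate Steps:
G(U) = 1
(-(-98)*(G(11) - 99) + 10816)*(O - 26908) = (-(-98)*(1 - 99) + 10816)*(35602 - 26908) = (-(-98)*(-98) + 10816)*8694 = (-1*9604 + 10816)*8694 = (-9604 + 10816)*8694 = 1212*8694 = 10537128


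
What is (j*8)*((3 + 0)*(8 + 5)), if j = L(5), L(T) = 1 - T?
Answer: -1248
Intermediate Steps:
j = -4 (j = 1 - 1*5 = 1 - 5 = -4)
(j*8)*((3 + 0)*(8 + 5)) = (-4*8)*((3 + 0)*(8 + 5)) = -96*13 = -32*39 = -1248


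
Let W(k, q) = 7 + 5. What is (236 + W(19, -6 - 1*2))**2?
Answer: 61504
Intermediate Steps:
W(k, q) = 12
(236 + W(19, -6 - 1*2))**2 = (236 + 12)**2 = 248**2 = 61504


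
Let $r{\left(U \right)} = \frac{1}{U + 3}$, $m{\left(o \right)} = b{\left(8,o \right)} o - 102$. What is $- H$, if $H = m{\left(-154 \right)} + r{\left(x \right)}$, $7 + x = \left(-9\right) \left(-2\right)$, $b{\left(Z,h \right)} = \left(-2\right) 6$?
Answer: $- \frac{24445}{14} \approx -1746.1$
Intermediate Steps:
$b{\left(Z,h \right)} = -12$
$m{\left(o \right)} = -102 - 12 o$ ($m{\left(o \right)} = - 12 o - 102 = -102 - 12 o$)
$x = 11$ ($x = -7 - -18 = -7 + 18 = 11$)
$r{\left(U \right)} = \frac{1}{3 + U}$
$H = \frac{24445}{14}$ ($H = \left(-102 - -1848\right) + \frac{1}{3 + 11} = \left(-102 + 1848\right) + \frac{1}{14} = 1746 + \frac{1}{14} = \frac{24445}{14} \approx 1746.1$)
$- H = \left(-1\right) \frac{24445}{14} = - \frac{24445}{14}$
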